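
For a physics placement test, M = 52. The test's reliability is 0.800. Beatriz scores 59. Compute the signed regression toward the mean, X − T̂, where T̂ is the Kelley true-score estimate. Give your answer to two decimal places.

1.40

T̂ = 0.800(59) + 0.200(52) = 47.200 + 10.400 = 57.6000 → 57.600
X − T̂ = 59 − 57.600 = 1.400 → 1.40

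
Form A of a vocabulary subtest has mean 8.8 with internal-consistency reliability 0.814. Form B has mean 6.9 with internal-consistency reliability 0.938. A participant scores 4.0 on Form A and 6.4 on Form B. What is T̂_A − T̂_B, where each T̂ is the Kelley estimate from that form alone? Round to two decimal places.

-1.54

T̂_A = 0.814(4.0) + 0.186(8.8) = 4.8928
T̂_B = 0.938(6.4) + 0.062(6.9) = 6.4310
T̂_A − T̂_B = -1.5382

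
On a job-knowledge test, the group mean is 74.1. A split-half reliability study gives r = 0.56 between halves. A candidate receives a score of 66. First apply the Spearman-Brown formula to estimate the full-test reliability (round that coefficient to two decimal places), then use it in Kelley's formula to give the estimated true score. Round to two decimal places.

68.27

Spearman-Brown: ρ = 2r/(1 + r) = 2(0.56)/(1 + 0.56) = 1.120/1.56 = 0.7179 → 0.72
T̂ = 0.72(66) + 0.28(74.1) = 47.52 + 20.748 = 68.268 → 68.27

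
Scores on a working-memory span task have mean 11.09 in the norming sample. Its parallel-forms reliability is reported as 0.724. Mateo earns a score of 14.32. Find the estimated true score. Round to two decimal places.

T̂ = ρX + (1 − ρ)μ
  = 0.724 × 14.32 + 0.276 × 11.09
  = 10.36768 + 3.06084
  = 13.429
  ≈ 13.43

13.43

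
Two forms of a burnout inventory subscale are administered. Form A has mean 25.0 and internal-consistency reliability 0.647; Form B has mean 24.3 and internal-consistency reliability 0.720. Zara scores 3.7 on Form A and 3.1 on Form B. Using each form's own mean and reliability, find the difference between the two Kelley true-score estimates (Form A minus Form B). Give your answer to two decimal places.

T̂_A = 0.647(3.7) + 0.353(25.0) = 11.2189
T̂_B = 0.720(3.1) + 0.280(24.3) = 9.0360
T̂_A − T̂_B = 2.1829

2.18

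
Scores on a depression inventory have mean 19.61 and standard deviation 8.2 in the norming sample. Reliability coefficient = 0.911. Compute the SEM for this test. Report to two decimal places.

SEM = SD · √(1 − ρ) = 8.2 × √0.089 = 8.2 × 0.2983 = 2.446

2.45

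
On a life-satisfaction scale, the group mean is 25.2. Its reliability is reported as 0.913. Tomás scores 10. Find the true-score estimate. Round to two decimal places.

11.32

Weight the observed score by reliability and the mean by (1 − reliability): T̂ = 0.913·10 + 0.087·25.2 = 9.130 + 2.1924 = 11.322.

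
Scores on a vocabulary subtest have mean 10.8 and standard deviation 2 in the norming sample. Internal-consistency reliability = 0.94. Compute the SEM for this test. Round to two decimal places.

0.49

SEM = SD · √(1 − ρ) = 2 × √0.06 = 2 × 0.2449 = 0.490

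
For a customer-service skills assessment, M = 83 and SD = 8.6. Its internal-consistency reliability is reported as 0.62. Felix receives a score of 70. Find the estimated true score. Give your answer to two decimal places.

74.94

T̂ = 0.62(70) + 0.38(83) = 43.40 + 31.54 = 74.940 → 74.94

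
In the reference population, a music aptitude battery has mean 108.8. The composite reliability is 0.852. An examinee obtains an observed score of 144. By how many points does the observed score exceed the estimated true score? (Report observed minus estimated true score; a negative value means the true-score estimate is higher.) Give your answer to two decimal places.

5.21

Regress the observed score toward the mean by the unreliability: T̂ = 0.852·144 + 0.148·108.8 = 122.688 + 16.1024 = 138.7904.
X − T̂ = 144 − 138.790 = 5.210 → 5.21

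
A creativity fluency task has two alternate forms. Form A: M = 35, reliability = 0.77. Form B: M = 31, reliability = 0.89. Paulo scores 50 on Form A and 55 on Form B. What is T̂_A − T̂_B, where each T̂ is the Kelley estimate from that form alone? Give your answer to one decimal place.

T̂_A = 0.77(50) + 0.23(35) = 46.550
T̂_B = 0.89(55) + 0.11(31) = 52.360
T̂_A − T̂_B = -5.810

-5.8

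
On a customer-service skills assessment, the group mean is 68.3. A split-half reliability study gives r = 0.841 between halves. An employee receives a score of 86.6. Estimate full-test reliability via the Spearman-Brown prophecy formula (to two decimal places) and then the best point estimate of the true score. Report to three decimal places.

84.953

Spearman-Brown: ρ = 2r/(1 + r) = 2(0.841)/(1 + 0.841) = 1.6820/1.841 = 0.9136 → 0.91
Regress the observed score toward the mean by the unreliability: T̂ = 0.91·86.6 + 0.09·68.3 = 78.806 + 6.147 = 84.9530.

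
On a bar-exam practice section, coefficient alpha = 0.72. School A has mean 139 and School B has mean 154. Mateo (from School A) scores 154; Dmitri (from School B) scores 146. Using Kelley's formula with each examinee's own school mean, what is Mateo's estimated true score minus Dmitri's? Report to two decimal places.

T̂_Mateo = 0.72(154) + 0.28(139) = 149.8000
T̂_Dmitri = 0.72(146) + 0.28(154) = 148.2400
Difference = 149.8000 − 148.2400 = 1.5600

1.56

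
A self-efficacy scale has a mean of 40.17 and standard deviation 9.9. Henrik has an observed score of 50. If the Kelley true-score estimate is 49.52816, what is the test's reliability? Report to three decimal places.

0.952

T̂ = ρX + (1 − ρ)μ  ⇒  T̂ − μ = ρ(X − μ)
ρ = (T̂ − μ)/(X − μ) = (49.52816 − 40.17) / (50 − 40.17) = 9.35816 / 9.83 = 0.95200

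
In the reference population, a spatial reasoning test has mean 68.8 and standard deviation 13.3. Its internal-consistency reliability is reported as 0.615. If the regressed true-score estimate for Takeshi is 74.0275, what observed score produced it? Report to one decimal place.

77.3

T̂ = ρX + (1 − ρ)μ  ⇒  X = (T̂ − (1 − ρ)μ) / ρ
X = (74.0275 − 0.385 × 68.8) / 0.615 = (74.0275 − 26.4880) / 0.615 = 47.5395 / 0.615 = 77.300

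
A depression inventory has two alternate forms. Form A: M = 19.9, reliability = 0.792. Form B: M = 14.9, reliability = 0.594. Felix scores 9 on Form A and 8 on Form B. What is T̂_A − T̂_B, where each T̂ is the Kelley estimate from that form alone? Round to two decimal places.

0.47

T̂_A = 0.792(9) + 0.208(19.9) = 11.2672
T̂_B = 0.594(8) + 0.406(14.9) = 10.8014
T̂_A − T̂_B = 0.4658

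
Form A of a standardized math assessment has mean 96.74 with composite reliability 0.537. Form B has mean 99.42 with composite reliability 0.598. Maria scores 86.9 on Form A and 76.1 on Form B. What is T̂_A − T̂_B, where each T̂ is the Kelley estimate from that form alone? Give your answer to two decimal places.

T̂_A = 0.537(86.9) + 0.463(96.74) = 91.4559
T̂_B = 0.598(76.1) + 0.402(99.42) = 85.4746
T̂_A − T̂_B = 5.9813

5.98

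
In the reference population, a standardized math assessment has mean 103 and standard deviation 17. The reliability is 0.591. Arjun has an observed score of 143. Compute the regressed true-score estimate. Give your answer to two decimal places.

126.64

Regress the observed score toward the mean by the unreliability: T̂ = 0.591·143 + 0.409·103 = 84.513 + 42.127 = 126.640.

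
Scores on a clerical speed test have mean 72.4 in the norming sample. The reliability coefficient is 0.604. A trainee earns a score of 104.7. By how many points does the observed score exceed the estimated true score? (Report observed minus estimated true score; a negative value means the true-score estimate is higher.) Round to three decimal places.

T̂ = 0.604(104.7) + 0.396(72.4) = 63.2388 + 28.6704 = 91.90920 → 91.9092
X − T̂ = 104.7 − 91.9092 = 12.7908 → 12.791

12.791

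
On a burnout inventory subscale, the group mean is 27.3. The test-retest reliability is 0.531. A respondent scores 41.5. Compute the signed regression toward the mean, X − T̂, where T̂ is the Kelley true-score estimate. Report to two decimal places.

T̂ = 0.531(41.5) + 0.469(27.3) = 22.0365 + 12.8037 = 34.8402 → 34.840
X − T̂ = 41.5 − 34.840 = 6.660 → 6.66

6.66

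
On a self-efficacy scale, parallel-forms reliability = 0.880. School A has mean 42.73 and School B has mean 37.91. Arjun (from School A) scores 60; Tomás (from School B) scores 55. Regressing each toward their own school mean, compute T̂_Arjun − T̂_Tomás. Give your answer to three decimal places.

T̂_Arjun = 0.880(60) + 0.120(42.73) = 57.92760
T̂_Tomás = 0.880(55) + 0.120(37.91) = 52.94920
Difference = 57.92760 − 52.94920 = 4.97840

4.978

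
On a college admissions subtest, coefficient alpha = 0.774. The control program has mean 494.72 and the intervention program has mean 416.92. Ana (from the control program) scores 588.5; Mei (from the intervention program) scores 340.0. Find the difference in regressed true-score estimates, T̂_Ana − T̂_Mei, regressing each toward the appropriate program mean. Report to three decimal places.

209.922

T̂_Ana = 0.774(588.5) + 0.226(494.72) = 567.30572
T̂_Mei = 0.774(340.0) + 0.226(416.92) = 357.38392
Difference = 567.30572 − 357.38392 = 209.92180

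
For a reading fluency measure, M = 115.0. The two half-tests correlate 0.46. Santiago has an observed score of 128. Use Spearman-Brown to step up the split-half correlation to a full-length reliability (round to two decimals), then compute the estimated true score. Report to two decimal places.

Spearman-Brown: ρ = 2r/(1 + r) = 2(0.46)/(1 + 0.46) = 0.920/1.46 = 0.6301 → 0.63
T̂ = 0.63(128) + 0.37(115.0) = 80.64 + 42.550 = 123.190 → 123.19

123.19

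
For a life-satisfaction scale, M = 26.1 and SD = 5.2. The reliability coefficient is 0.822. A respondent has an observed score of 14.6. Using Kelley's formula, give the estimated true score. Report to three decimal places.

Weight the observed score by reliability and the mean by (1 − reliability): T̂ = 0.822·14.6 + 0.178·26.1 = 12.0012 + 4.6458 = 16.6470.

16.647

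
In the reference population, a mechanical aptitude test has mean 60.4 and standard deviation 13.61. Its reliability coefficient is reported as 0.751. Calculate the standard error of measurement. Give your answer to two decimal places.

SEM = SD · √(1 − ρ) = 13.61 × √0.249 = 13.61 × 0.4990 = 6.791

6.79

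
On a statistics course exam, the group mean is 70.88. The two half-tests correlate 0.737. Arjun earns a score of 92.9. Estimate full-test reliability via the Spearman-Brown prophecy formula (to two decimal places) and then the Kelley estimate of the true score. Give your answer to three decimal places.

89.597

Spearman-Brown: ρ = 2r/(1 + r) = 2(0.737)/(1 + 0.737) = 1.4740/1.737 = 0.8486 → 0.85
T̂ = ρX + (1 − ρ)μ
  = 0.85 × 92.9 + 0.15 × 70.88
  = 78.965 + 10.6320
  = 89.5970
  ≈ 89.597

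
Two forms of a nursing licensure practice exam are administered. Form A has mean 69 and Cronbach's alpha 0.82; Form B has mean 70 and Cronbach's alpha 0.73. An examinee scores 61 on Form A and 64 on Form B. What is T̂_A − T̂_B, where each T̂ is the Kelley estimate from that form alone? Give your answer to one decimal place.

-3.2

T̂_A = 0.82(61) + 0.18(69) = 62.440
T̂_B = 0.73(64) + 0.27(70) = 65.620
T̂_A − T̂_B = -3.180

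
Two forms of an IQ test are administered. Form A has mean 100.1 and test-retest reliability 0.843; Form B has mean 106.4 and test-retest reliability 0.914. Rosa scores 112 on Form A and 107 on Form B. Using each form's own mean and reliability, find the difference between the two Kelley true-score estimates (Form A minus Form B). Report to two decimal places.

T̂_A = 0.843(112) + 0.157(100.1) = 110.1317
T̂_B = 0.914(107) + 0.086(106.4) = 106.9484
T̂_A − T̂_B = 3.1833

3.18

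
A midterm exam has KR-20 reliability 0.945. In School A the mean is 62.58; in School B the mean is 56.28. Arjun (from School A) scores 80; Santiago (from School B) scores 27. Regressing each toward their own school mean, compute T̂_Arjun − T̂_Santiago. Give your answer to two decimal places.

50.43

T̂_Arjun = 0.945(80) + 0.055(62.58) = 79.0419
T̂_Santiago = 0.945(27) + 0.055(56.28) = 28.6104
Difference = 79.0419 − 28.6104 = 50.4315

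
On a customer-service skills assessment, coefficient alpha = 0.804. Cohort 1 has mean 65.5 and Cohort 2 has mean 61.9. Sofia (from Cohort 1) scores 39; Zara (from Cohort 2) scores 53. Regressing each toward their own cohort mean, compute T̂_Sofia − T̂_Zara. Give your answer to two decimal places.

T̂_Sofia = 0.804(39) + 0.196(65.5) = 44.1940
T̂_Zara = 0.804(53) + 0.196(61.9) = 54.7444
Difference = 44.1940 − 54.7444 = -10.5504

-10.55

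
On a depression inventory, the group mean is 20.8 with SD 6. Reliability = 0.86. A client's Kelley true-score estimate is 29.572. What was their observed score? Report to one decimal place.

T̂ = ρX + (1 − ρ)μ  ⇒  X = (T̂ − (1 − ρ)μ) / ρ
X = (29.572 − 0.14 × 20.8) / 0.86 = (29.572 − 2.912) / 0.86 = 26.660 / 0.86 = 31.000

31.0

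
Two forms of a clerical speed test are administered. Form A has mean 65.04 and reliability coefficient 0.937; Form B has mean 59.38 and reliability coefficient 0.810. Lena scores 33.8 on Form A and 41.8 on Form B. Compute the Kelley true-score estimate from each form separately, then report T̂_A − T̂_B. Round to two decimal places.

T̂_A = 0.937(33.8) + 0.063(65.04) = 35.7681
T̂_B = 0.810(41.8) + 0.190(59.38) = 45.1402
T̂_A − T̂_B = -9.3721

-9.37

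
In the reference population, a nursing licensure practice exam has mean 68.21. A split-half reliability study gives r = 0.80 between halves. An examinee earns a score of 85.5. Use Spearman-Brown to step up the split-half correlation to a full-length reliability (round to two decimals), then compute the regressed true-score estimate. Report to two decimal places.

83.60

Spearman-Brown: ρ = 2r/(1 + r) = 2(0.80)/(1 + 0.80) = 1.600/1.80 = 0.8889 → 0.89
T̂ = 0.89(85.5) + 0.11(68.21) = 76.095 + 7.5031 = 83.598 → 83.60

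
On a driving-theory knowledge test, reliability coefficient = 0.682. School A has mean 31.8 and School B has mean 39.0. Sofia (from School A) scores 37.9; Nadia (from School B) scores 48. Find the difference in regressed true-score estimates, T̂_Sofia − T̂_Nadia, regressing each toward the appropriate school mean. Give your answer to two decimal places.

T̂_Sofia = 0.682(37.9) + 0.318(31.8) = 35.9602
T̂_Nadia = 0.682(48) + 0.318(39.0) = 45.1380
Difference = 35.9602 − 45.1380 = -9.1778

-9.18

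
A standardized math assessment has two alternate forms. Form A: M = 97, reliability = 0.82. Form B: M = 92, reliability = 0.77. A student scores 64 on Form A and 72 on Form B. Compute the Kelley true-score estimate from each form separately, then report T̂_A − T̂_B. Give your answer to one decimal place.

-6.7

T̂_A = 0.82(64) + 0.18(97) = 69.940
T̂_B = 0.77(72) + 0.23(92) = 76.600
T̂_A − T̂_B = -6.660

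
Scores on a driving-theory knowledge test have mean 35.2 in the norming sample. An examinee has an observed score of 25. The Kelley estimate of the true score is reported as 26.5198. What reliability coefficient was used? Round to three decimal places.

T̂ = ρX + (1 − ρ)μ  ⇒  T̂ − μ = ρ(X − μ)
ρ = (T̂ − μ)/(X − μ) = (26.5198 − 35.2) / (25 − 35.2) = -8.6802 / -10.2 = 0.85100

0.851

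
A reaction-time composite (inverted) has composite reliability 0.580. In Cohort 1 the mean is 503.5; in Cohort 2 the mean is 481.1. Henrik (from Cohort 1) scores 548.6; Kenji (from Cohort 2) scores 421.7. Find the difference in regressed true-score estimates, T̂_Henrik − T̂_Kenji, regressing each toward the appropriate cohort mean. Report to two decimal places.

83.01

T̂_Henrik = 0.580(548.6) + 0.420(503.5) = 529.6580
T̂_Kenji = 0.580(421.7) + 0.420(481.1) = 446.6480
Difference = 529.6580 − 446.6480 = 83.0100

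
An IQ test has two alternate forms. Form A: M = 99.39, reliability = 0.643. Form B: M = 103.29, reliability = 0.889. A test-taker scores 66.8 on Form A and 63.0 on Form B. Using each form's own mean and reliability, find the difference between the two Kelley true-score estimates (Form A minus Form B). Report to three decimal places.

10.962

T̂_A = 0.643(66.8) + 0.357(99.39) = 78.43463
T̂_B = 0.889(63.0) + 0.111(103.29) = 67.47219
T̂_A − T̂_B = 10.96244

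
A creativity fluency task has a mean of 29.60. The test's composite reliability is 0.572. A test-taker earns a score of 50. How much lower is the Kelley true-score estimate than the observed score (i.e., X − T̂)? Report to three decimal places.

8.731

T̂ = 0.572(50) + 0.428(29.60) = 28.600 + 12.66880 = 41.26880 → 41.2688
X − T̂ = 50 − 41.2688 = 8.7312 → 8.731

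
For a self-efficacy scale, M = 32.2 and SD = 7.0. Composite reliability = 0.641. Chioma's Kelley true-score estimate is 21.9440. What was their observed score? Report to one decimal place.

T̂ = ρX + (1 − ρ)μ  ⇒  X = (T̂ − (1 − ρ)μ) / ρ
X = (21.9440 − 0.359 × 32.2) / 0.641 = (21.9440 − 11.5598) / 0.641 = 10.3842 / 0.641 = 16.200

16.2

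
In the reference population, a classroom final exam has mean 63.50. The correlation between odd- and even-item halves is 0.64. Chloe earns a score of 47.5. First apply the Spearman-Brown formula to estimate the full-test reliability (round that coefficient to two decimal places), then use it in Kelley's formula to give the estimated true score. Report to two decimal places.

Spearman-Brown: ρ = 2r/(1 + r) = 2(0.64)/(1 + 0.64) = 1.280/1.64 = 0.7805 → 0.78
Weight the observed score by reliability and the mean by (1 − reliability): T̂ = 0.78·47.5 + 0.22·63.50 = 37.050 + 13.9700 = 51.020.

51.02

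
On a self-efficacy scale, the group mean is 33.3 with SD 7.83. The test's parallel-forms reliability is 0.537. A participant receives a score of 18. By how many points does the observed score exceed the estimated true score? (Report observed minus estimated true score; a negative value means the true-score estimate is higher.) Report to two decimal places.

Weight the observed score by reliability and the mean by (1 − reliability): T̂ = 0.537·18 + 0.463·33.3 = 9.666 + 15.4179 = 25.0839.
X − T̂ = 18 − 25.084 = -7.084 → -7.08

-7.08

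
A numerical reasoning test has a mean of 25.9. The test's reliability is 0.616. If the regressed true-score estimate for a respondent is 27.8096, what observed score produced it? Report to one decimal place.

T̂ = ρX + (1 − ρ)μ  ⇒  X = (T̂ − (1 − ρ)μ) / ρ
X = (27.8096 − 0.384 × 25.9) / 0.616 = (27.8096 − 9.9456) / 0.616 = 17.8640 / 0.616 = 29.000

29.0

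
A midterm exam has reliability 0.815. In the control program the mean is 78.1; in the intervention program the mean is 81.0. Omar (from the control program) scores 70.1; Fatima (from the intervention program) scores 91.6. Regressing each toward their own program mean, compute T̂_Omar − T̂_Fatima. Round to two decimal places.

T̂_Omar = 0.815(70.1) + 0.185(78.1) = 71.5800
T̂_Fatima = 0.815(91.6) + 0.185(81.0) = 89.6390
Difference = 71.5800 − 89.6390 = -18.0590

-18.06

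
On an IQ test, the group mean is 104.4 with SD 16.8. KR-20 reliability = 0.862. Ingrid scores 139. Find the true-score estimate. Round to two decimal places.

T̂ = 0.862(139) + 0.138(104.4) = 119.818 + 14.4072 = 134.225 → 134.23

134.23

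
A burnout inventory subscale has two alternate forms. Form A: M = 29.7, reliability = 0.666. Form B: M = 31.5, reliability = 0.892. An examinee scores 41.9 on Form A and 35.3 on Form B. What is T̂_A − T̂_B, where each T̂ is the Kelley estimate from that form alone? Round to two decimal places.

T̂_A = 0.666(41.9) + 0.334(29.7) = 37.8252
T̂_B = 0.892(35.3) + 0.108(31.5) = 34.8896
T̂_A − T̂_B = 2.9356

2.94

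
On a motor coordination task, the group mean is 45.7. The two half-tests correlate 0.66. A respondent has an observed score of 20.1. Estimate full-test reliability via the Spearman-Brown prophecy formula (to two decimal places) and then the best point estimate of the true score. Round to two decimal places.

Spearman-Brown: ρ = 2r/(1 + r) = 2(0.66)/(1 + 0.66) = 1.320/1.66 = 0.7952 → 0.80
T̂ = 0.80(20.1) + 0.20(45.7) = 16.080 + 9.140 = 25.220 → 25.22

25.22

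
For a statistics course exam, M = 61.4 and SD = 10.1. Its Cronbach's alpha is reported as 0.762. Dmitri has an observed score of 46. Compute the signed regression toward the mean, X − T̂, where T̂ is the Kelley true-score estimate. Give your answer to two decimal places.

T̂ = ρX + (1 − ρ)μ
  = 0.762 × 46 + 0.238 × 61.4
  = 35.052 + 14.6132
  = 49.6652
  ≈ 49.665
X − T̂ = 46 − 49.665 = -3.665 → -3.67

-3.67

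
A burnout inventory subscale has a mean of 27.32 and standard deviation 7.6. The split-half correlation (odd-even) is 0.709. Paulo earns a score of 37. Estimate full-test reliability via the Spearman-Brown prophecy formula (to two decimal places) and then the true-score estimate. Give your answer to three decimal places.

Spearman-Brown: ρ = 2r/(1 + r) = 2(0.709)/(1 + 0.709) = 1.4180/1.709 = 0.8297 → 0.83
T̂ = 0.83(37) + 0.17(27.32) = 30.71 + 4.6444 = 35.3544 → 35.354

35.354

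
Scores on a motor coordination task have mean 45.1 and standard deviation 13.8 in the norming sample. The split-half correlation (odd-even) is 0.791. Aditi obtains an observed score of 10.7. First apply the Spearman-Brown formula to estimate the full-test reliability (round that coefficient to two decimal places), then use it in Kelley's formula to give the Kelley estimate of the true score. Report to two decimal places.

14.83

Spearman-Brown: ρ = 2r/(1 + r) = 2(0.791)/(1 + 0.791) = 1.5820/1.791 = 0.8833 → 0.88
Kelley's formula gives T̂ = 0.88·10.7 + 0.12·45.1 = 9.416 + 5.412 = 14.828.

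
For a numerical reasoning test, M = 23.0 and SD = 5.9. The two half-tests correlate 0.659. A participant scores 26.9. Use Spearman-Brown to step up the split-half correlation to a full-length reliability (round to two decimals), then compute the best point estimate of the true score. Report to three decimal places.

Spearman-Brown: ρ = 2r/(1 + r) = 2(0.659)/(1 + 0.659) = 1.3180/1.659 = 0.7945 → 0.79
Regress the observed score toward the mean by the unreliability: T̂ = 0.79·26.9 + 0.21·23.0 = 21.251 + 4.830 = 26.0810.

26.081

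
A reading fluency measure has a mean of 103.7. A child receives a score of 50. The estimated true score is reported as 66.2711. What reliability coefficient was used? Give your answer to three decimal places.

T̂ = ρX + (1 − ρ)μ  ⇒  T̂ − μ = ρ(X − μ)
ρ = (T̂ − μ)/(X − μ) = (66.2711 − 103.7) / (50 − 103.7) = -37.4289 / -53.7 = 0.69700

0.697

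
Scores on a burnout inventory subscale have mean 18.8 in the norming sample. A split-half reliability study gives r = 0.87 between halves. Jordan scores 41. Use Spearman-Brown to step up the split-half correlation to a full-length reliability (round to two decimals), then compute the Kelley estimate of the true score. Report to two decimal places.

39.45

Spearman-Brown: ρ = 2r/(1 + r) = 2(0.87)/(1 + 0.87) = 1.740/1.87 = 0.9305 → 0.93
Kelley's formula gives T̂ = 0.93·41 + 0.07·18.8 = 38.13 + 1.316 = 39.446.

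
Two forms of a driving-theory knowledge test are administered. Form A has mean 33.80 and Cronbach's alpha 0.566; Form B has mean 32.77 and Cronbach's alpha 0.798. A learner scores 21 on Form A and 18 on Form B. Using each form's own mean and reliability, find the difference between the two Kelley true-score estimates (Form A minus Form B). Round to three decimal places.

T̂_A = 0.566(21) + 0.434(33.80) = 26.55520
T̂_B = 0.798(18) + 0.202(32.77) = 20.98354
T̂_A − T̂_B = 5.57166

5.572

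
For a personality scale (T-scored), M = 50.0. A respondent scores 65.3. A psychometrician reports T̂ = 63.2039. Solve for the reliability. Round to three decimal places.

T̂ = ρX + (1 − ρ)μ  ⇒  T̂ − μ = ρ(X − μ)
ρ = (T̂ − μ)/(X − μ) = (63.2039 − 50.0) / (65.3 − 50.0) = 13.2039 / 15.3 = 0.86300

0.863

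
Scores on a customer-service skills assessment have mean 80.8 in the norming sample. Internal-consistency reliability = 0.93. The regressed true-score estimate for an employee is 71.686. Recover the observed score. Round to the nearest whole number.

71

T̂ = ρX + (1 − ρ)μ  ⇒  X = (T̂ − (1 − ρ)μ) / ρ
X = (71.686 − 0.07 × 80.8) / 0.93 = (71.686 − 5.656) / 0.93 = 66.030 / 0.93 = 71.00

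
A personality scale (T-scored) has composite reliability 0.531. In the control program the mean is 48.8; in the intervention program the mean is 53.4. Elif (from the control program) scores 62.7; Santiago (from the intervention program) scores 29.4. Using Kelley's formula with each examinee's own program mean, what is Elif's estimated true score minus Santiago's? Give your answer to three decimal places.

T̂_Elif = 0.531(62.7) + 0.469(48.8) = 56.18090
T̂_Santiago = 0.531(29.4) + 0.469(53.4) = 40.65600
Difference = 56.18090 − 40.65600 = 15.52490

15.525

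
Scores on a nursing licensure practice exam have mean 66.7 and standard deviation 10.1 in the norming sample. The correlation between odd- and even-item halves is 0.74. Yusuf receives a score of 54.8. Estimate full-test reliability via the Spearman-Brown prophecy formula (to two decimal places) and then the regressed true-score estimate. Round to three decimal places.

56.585

Spearman-Brown: ρ = 2r/(1 + r) = 2(0.74)/(1 + 0.74) = 1.480/1.74 = 0.8506 → 0.85
T̂ = ρX + (1 − ρ)μ
  = 0.85 × 54.8 + 0.15 × 66.7
  = 46.580 + 10.005
  = 56.5850
  ≈ 56.585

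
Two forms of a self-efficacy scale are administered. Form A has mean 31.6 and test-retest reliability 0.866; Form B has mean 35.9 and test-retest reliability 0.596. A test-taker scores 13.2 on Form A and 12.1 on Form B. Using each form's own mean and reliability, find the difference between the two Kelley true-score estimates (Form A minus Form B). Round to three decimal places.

-6.050

T̂_A = 0.866(13.2) + 0.134(31.6) = 15.66560
T̂_B = 0.596(12.1) + 0.404(35.9) = 21.71520
T̂_A − T̂_B = -6.04960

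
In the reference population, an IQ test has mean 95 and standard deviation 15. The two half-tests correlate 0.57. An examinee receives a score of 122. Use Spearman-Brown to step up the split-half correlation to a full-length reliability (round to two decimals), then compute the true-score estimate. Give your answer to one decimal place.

Spearman-Brown: ρ = 2r/(1 + r) = 2(0.57)/(1 + 0.57) = 1.140/1.57 = 0.7261 → 0.73
T̂ = ρX + (1 − ρ)μ
  = 0.73 × 122 + 0.27 × 95
  = 89.06 + 25.65
  = 114.71
  ≈ 114.7

114.7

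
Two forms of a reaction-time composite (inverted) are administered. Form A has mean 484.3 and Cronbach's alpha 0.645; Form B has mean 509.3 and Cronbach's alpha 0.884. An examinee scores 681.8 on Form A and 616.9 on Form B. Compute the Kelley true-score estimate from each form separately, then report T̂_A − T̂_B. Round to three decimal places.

T̂_A = 0.645(681.8) + 0.355(484.3) = 611.68750
T̂_B = 0.884(616.9) + 0.116(509.3) = 604.41840
T̂_A − T̂_B = 7.26910

7.269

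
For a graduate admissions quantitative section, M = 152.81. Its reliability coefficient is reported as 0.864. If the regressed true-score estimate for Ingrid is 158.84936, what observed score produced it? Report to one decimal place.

159.8

T̂ = ρX + (1 − ρ)μ  ⇒  X = (T̂ − (1 − ρ)μ) / ρ
X = (158.84936 − 0.136 × 152.81) / 0.864 = (158.84936 − 20.78216) / 0.864 = 138.06720 / 0.864 = 159.800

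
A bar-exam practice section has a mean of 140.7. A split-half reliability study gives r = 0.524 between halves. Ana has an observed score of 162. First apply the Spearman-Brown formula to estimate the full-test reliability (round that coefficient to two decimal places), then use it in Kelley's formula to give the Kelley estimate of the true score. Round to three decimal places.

155.397

Spearman-Brown: ρ = 2r/(1 + r) = 2(0.524)/(1 + 0.524) = 1.0480/1.524 = 0.6877 → 0.69
Weight the observed score by reliability and the mean by (1 − reliability): T̂ = 0.69·162 + 0.31·140.7 = 111.78 + 43.617 = 155.3970.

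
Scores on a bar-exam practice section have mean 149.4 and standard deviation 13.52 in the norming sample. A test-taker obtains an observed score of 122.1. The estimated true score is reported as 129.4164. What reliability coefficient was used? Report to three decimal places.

0.732

T̂ = ρX + (1 − ρ)μ  ⇒  T̂ − μ = ρ(X − μ)
ρ = (T̂ − μ)/(X − μ) = (129.4164 − 149.4) / (122.1 − 149.4) = -19.9836 / -27.3 = 0.73200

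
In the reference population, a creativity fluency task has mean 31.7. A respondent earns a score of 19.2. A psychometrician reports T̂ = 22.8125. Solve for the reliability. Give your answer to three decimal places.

T̂ = ρX + (1 − ρ)μ  ⇒  T̂ − μ = ρ(X − μ)
ρ = (T̂ − μ)/(X − μ) = (22.8125 − 31.7) / (19.2 − 31.7) = -8.8875 / -12.5 = 0.71100

0.711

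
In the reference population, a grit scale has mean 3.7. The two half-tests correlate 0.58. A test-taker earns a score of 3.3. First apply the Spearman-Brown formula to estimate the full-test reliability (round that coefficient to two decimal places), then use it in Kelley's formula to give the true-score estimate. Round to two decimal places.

3.41

Spearman-Brown: ρ = 2r/(1 + r) = 2(0.58)/(1 + 0.58) = 1.160/1.58 = 0.7342 → 0.73
T̂ = 0.73(3.3) + 0.27(3.7) = 2.409 + 0.999 = 3.408 → 3.41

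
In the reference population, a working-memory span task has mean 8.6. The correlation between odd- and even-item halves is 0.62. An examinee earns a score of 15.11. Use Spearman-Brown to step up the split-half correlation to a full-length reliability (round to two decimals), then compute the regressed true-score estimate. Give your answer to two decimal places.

13.61

Spearman-Brown: ρ = 2r/(1 + r) = 2(0.62)/(1 + 0.62) = 1.240/1.62 = 0.7654 → 0.77
Regress the observed score toward the mean by the unreliability: T̂ = 0.77·15.11 + 0.23·8.6 = 11.6347 + 1.978 = 13.613.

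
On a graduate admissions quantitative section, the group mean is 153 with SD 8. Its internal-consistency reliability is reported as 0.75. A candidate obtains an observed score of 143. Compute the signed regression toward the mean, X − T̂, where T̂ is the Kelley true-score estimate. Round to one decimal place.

-2.5

T̂ = 0.75(143) + 0.25(153) = 107.25 + 38.25 = 145.500 → 145.50
X − T̂ = 143 − 145.50 = -2.50 → -2.5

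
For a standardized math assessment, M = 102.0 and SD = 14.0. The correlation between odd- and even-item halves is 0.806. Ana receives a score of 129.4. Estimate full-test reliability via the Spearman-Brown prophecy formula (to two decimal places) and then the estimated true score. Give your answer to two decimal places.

Spearman-Brown: ρ = 2r/(1 + r) = 2(0.806)/(1 + 0.806) = 1.6120/1.806 = 0.8926 → 0.89
T̂ = 0.89(129.4) + 0.11(102.0) = 115.166 + 11.220 = 126.386 → 126.39

126.39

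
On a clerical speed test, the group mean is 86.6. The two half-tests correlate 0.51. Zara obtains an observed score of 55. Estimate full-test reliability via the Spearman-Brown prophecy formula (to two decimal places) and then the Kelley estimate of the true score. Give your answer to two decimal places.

Spearman-Brown: ρ = 2r/(1 + r) = 2(0.51)/(1 + 0.51) = 1.020/1.51 = 0.6755 → 0.68
Weight the observed score by reliability and the mean by (1 − reliability): T̂ = 0.68·55 + 0.32·86.6 = 37.40 + 27.712 = 65.112.

65.11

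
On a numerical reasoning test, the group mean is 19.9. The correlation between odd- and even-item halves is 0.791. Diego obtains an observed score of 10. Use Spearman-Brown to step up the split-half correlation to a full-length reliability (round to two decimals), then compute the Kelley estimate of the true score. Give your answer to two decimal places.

11.19

Spearman-Brown: ρ = 2r/(1 + r) = 2(0.791)/(1 + 0.791) = 1.5820/1.791 = 0.8833 → 0.88
Kelley's formula gives T̂ = 0.88·10 + 0.12·19.9 = 8.80 + 2.388 = 11.188.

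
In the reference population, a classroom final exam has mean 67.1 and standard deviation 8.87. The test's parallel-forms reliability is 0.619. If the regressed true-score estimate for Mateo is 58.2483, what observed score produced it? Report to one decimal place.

T̂ = ρX + (1 − ρ)μ  ⇒  X = (T̂ − (1 − ρ)μ) / ρ
X = (58.2483 − 0.381 × 67.1) / 0.619 = (58.2483 − 25.5651) / 0.619 = 32.6832 / 0.619 = 52.800

52.8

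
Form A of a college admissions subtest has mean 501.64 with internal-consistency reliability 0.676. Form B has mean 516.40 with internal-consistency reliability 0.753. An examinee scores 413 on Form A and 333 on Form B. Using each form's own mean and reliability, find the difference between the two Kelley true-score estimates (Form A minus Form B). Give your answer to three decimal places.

T̂_A = 0.676(413) + 0.324(501.64) = 441.71936
T̂_B = 0.753(333) + 0.247(516.40) = 378.29980
T̂_A − T̂_B = 63.41956

63.420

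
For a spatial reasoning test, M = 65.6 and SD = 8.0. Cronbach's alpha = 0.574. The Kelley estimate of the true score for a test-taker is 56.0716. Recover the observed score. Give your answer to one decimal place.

49.0

T̂ = ρX + (1 − ρ)μ  ⇒  X = (T̂ − (1 − ρ)μ) / ρ
X = (56.0716 − 0.426 × 65.6) / 0.574 = (56.0716 − 27.9456) / 0.574 = 28.1260 / 0.574 = 49.000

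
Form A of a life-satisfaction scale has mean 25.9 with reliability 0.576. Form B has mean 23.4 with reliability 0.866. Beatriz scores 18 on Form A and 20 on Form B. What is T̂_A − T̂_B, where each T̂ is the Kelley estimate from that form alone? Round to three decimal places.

0.894

T̂_A = 0.576(18) + 0.424(25.9) = 21.34960
T̂_B = 0.866(20) + 0.134(23.4) = 20.45560
T̂_A − T̂_B = 0.89400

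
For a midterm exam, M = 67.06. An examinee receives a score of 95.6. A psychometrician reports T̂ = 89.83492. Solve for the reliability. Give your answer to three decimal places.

T̂ = ρX + (1 − ρ)μ  ⇒  T̂ − μ = ρ(X − μ)
ρ = (T̂ − μ)/(X − μ) = (89.83492 − 67.06) / (95.6 − 67.06) = 22.77492 / 28.54 = 0.79800

0.798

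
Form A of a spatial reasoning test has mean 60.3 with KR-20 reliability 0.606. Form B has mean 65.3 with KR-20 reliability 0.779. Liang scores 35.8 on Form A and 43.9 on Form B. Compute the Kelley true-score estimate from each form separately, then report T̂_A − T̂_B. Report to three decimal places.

-3.176

T̂_A = 0.606(35.8) + 0.394(60.3) = 45.45300
T̂_B = 0.779(43.9) + 0.221(65.3) = 48.62940
T̂_A − T̂_B = -3.17640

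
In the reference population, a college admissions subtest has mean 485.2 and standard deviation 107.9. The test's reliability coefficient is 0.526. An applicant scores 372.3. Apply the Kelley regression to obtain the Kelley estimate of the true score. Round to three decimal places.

T̂ = ρX + (1 − ρ)μ
  = 0.526 × 372.3 + 0.474 × 485.2
  = 195.8298 + 229.9848
  = 425.8146
  ≈ 425.815

425.815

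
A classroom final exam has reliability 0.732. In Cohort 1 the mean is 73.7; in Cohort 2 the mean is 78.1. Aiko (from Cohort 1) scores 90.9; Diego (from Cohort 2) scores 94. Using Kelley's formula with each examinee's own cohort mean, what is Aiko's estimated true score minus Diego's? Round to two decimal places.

-3.45

T̂_Aiko = 0.732(90.9) + 0.268(73.7) = 86.2904
T̂_Diego = 0.732(94) + 0.268(78.1) = 89.7388
Difference = 86.2904 − 89.7388 = -3.4484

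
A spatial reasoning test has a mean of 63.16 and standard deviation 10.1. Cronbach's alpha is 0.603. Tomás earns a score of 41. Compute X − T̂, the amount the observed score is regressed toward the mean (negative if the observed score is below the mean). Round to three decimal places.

T̂ = 0.603(41) + 0.397(63.16) = 24.723 + 25.07452 = 49.79752 → 49.7975
X − T̂ = 41 − 49.7975 = -8.7975 → -8.798

-8.798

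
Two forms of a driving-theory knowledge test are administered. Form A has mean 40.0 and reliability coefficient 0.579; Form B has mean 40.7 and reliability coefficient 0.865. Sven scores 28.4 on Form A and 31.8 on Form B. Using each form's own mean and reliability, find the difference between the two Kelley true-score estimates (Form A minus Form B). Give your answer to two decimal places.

T̂_A = 0.579(28.4) + 0.421(40.0) = 33.2836
T̂_B = 0.865(31.8) + 0.135(40.7) = 33.0015
T̂_A − T̂_B = 0.2821

0.28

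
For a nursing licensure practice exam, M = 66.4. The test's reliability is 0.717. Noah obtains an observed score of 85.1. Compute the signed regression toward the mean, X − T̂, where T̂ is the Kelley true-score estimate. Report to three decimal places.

T̂ = ρX + (1 − ρ)μ
  = 0.717 × 85.1 + 0.283 × 66.4
  = 61.0167 + 18.7912
  = 79.80790
  ≈ 79.8079
X − T̂ = 85.1 − 79.8079 = 5.2921 → 5.292

5.292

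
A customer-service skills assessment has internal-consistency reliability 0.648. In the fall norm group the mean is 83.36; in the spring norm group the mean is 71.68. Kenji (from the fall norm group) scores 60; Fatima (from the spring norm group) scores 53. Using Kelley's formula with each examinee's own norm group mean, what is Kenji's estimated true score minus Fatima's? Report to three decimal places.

T̂_Kenji = 0.648(60) + 0.352(83.36) = 68.22272
T̂_Fatima = 0.648(53) + 0.352(71.68) = 59.57536
Difference = 68.22272 − 59.57536 = 8.64736

8.647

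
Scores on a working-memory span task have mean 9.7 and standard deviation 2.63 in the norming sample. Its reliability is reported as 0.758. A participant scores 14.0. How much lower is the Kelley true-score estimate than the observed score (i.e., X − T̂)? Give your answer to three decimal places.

Weight the observed score by reliability and the mean by (1 − reliability): T̂ = 0.758·14.0 + 0.242·9.7 = 10.6120 + 2.3474 = 12.95940.
X − T̂ = 14.0 − 12.9594 = 1.0406 → 1.041

1.041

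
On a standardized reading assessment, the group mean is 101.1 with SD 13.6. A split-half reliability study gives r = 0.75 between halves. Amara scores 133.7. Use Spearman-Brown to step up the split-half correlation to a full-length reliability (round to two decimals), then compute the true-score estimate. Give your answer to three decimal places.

129.136

Spearman-Brown: ρ = 2r/(1 + r) = 2(0.75)/(1 + 0.75) = 1.500/1.75 = 0.8571 → 0.86
T̂ = 0.86(133.7) + 0.14(101.1) = 114.982 + 14.154 = 129.1360 → 129.136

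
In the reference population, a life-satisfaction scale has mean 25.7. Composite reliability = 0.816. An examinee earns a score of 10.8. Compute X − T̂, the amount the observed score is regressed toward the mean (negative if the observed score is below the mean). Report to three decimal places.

T̂ = ρX + (1 − ρ)μ
  = 0.816 × 10.8 + 0.184 × 25.7
  = 8.8128 + 4.7288
  = 13.54160
  ≈ 13.5416
X − T̂ = 10.8 − 13.5416 = -2.7416 → -2.742

-2.742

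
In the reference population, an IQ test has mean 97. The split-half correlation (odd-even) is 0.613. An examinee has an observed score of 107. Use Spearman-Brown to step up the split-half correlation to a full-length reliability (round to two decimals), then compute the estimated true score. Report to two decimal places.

Spearman-Brown: ρ = 2r/(1 + r) = 2(0.613)/(1 + 0.613) = 1.2260/1.613 = 0.7601 → 0.76
T̂ = 0.76(107) + 0.24(97) = 81.32 + 23.28 = 104.600 → 104.60

104.60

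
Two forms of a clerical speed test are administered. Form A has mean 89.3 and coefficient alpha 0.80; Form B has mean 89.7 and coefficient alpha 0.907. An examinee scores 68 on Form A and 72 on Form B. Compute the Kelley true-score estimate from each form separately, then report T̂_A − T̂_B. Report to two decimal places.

-1.39

T̂_A = 0.80(68) + 0.20(89.3) = 72.2600
T̂_B = 0.907(72) + 0.093(89.7) = 73.6461
T̂_A − T̂_B = -1.3861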